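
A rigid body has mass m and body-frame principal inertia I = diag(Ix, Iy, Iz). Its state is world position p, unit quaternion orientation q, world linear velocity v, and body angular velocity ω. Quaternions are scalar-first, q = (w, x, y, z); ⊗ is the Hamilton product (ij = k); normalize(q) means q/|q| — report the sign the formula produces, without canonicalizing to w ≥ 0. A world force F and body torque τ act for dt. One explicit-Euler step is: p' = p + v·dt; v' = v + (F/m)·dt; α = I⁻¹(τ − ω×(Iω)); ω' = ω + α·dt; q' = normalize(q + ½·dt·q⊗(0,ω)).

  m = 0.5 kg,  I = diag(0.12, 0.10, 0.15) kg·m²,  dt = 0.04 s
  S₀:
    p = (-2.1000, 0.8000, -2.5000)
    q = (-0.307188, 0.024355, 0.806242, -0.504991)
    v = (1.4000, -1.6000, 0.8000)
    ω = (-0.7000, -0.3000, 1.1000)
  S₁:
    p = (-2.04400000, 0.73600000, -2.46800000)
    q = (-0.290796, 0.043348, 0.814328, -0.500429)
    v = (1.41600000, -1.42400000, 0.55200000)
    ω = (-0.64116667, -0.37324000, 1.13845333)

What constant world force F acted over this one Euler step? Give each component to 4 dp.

F = (0.2000, 2.2000, -3.1000)

v₁ − v₀ = (0.01600000, 0.17600000, -0.24800000)
applied force F = (0.2000, 2.2000, -3.1000)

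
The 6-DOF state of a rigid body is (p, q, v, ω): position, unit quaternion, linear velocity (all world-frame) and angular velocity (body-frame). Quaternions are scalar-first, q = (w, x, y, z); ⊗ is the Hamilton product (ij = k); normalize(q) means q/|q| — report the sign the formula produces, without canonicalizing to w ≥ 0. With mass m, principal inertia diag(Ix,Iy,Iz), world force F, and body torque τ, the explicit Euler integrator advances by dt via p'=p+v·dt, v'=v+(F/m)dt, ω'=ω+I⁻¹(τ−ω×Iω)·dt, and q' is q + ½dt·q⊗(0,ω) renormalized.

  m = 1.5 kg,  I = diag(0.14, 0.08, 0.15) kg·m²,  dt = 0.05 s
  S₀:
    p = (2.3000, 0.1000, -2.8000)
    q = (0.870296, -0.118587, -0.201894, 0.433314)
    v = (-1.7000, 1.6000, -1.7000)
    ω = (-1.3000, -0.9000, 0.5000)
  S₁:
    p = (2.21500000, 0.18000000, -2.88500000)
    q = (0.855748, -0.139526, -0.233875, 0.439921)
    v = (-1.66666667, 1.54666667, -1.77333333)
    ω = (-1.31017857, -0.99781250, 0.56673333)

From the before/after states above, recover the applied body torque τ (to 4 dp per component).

τ = (-0.0600, -0.1500, 0.1300)

Δω = ω₁−ω₀ = (-0.01017857, -0.09781250, 0.06673333)
I·α + gyro = (-0.0600, -0.1500, 0.1300)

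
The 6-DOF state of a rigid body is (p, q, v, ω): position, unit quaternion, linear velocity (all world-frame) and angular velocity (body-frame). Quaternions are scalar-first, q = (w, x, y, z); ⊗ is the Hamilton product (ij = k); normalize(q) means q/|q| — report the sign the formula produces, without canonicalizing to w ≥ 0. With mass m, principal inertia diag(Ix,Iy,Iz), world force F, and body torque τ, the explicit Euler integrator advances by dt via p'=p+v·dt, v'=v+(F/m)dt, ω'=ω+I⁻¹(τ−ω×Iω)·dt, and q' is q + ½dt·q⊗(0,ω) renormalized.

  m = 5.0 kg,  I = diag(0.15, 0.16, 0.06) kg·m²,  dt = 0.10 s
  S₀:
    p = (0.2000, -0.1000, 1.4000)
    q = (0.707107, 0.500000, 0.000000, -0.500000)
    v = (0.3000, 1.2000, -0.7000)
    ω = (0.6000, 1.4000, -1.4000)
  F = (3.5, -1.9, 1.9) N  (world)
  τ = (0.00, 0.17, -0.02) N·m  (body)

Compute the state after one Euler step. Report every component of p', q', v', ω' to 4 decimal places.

p' = (0.2300, 0.0200, 1.3300)
q' = (0.6536, 0.5533, 0.0691, -0.5118)
v' = (0.3700, 1.1620, -0.6620)
ω' = (0.4693, 1.5535, -1.4473)

new position p' = (0.2300, 0.0200, 1.3300)
v + (F/m)dt = (0.3700, 1.1620, -0.6620)
gyro term ω×Iω = (0.1960, -0.0756, 0.0084)
α = I⁻¹(τ − ω×Iω) = (-1.3067, 1.5350, -0.4733)
ω + α·dt = (0.4693, 1.5535, -1.4473)
2q̇ = q⊗(0,ω) = (-1.0000000, 1.1242642, 1.3899498, -0.2899498)
q' = normalize(q + ½dt·q⊗(0,ω)) = (0.6536, 0.5533, 0.0691, -0.5118)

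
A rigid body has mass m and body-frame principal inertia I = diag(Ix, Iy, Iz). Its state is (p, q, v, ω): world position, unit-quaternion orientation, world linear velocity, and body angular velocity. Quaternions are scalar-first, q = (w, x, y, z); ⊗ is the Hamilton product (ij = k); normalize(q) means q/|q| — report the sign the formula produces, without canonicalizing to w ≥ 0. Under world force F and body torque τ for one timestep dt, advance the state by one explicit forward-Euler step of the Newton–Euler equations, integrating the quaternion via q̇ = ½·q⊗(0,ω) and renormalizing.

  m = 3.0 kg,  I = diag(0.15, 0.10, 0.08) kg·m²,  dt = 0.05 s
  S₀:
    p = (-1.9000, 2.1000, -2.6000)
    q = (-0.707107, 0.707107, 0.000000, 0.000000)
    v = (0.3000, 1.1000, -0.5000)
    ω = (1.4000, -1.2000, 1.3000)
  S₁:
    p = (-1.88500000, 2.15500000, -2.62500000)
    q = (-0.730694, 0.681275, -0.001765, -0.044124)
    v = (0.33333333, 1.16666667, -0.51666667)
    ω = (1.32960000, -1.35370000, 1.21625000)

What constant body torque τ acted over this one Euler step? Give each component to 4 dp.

ω₁ − ω₀ = (-0.07040000, -0.15370000, -0.08375000)
precession coupling = (0.0312, 0.1274, 0.0840)
τ = I·(Δω/dt) + ω₀×(Iω₀) = (-0.1800, -0.1800, -0.0500)

τ = (-0.1800, -0.1800, -0.0500)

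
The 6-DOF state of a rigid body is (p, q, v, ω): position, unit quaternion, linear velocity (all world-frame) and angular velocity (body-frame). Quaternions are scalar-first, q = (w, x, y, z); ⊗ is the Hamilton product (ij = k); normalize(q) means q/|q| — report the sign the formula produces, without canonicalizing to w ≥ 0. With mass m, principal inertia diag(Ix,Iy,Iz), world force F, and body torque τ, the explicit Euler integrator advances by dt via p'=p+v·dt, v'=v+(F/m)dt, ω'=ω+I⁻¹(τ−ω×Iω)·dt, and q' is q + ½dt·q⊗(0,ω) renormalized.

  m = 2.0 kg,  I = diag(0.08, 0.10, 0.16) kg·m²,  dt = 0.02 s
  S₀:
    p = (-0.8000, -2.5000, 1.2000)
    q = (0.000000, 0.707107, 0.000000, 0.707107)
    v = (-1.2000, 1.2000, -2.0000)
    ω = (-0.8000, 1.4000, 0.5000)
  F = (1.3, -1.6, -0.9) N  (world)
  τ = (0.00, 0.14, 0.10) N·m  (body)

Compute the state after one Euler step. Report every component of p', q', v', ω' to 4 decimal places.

gyro term ω×Iω = (0.0420, 0.0320, -0.0224)
(τ − ω×Iω)/I = (-0.5250, 1.0800, 0.7650)
ω' = ω + α·dt = (-0.8105, 1.4216, 0.5153)
Hamilton product q⊗(0,ω) = (0.2121321, -0.9899498, -0.9192391, 0.9899498)
updated quaternion q' = (0.0021, 0.6971, -0.0092, 0.7169)
linear accel F/m = (0.6500, -0.8000, -0.4500)
p + v·dt = (-0.8240, -2.4760, 1.1600)
new velocity v' = (-1.1870, 1.1840, -2.0090)

p' = (-0.8240, -2.4760, 1.1600)
q' = (0.0021, 0.6971, -0.0092, 0.7169)
v' = (-1.1870, 1.1840, -2.0090)
ω' = (-0.8105, 1.4216, 0.5153)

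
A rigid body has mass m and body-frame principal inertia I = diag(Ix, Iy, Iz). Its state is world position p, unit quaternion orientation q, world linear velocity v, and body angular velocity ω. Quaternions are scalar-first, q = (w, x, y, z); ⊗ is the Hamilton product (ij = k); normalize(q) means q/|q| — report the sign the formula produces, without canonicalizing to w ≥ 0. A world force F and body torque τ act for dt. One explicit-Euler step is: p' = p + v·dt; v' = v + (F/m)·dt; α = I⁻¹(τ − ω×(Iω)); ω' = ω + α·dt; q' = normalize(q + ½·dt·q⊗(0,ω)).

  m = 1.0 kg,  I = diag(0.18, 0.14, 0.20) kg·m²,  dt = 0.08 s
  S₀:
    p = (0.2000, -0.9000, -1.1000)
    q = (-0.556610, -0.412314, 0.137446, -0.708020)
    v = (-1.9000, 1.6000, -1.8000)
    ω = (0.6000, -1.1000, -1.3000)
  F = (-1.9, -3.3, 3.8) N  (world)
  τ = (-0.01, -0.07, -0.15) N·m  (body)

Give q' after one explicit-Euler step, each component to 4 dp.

q' = (-0.5760, -0.4628, 0.1232, -0.6625)

Hamilton product q⊗(0,ω) = (-0.5218470, -1.2914678, -0.3485492, 1.0946708)
updated quaternion q' = (-0.5760, -0.4628, 0.1232, -0.6625)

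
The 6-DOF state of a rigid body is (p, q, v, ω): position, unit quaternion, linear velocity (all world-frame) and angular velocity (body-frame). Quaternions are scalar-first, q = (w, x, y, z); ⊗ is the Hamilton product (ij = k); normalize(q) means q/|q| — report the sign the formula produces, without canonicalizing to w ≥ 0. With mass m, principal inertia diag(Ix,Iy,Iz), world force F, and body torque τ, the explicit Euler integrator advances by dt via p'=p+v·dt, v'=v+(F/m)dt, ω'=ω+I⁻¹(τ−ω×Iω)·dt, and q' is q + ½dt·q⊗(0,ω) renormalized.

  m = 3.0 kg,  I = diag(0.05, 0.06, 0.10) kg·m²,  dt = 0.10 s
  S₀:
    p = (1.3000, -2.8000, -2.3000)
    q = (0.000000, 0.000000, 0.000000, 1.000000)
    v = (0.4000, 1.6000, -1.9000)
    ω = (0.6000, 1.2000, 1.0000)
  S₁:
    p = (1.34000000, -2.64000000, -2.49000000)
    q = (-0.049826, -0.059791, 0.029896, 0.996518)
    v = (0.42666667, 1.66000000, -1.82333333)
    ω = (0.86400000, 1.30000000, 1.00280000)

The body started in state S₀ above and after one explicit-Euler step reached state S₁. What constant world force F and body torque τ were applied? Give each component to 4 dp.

F = (0.8000, 1.8000, 2.3000)
τ = (0.1800, 0.0300, 0.0100)

Δω = ω₁−ω₀ = (0.26400000, 0.10000000, 0.00280000)
gyro term ω₀×Iω₀ = (0.0480, -0.0300, 0.0072)
τ = I·(Δω/dt) + ω₀×(Iω₀) = (0.1800, 0.0300, 0.0100)
v₁ − v₀ = (0.02666667, 0.06000000, 0.07666667)
F = m·Δv/dt = (0.8000, 1.8000, 2.3000)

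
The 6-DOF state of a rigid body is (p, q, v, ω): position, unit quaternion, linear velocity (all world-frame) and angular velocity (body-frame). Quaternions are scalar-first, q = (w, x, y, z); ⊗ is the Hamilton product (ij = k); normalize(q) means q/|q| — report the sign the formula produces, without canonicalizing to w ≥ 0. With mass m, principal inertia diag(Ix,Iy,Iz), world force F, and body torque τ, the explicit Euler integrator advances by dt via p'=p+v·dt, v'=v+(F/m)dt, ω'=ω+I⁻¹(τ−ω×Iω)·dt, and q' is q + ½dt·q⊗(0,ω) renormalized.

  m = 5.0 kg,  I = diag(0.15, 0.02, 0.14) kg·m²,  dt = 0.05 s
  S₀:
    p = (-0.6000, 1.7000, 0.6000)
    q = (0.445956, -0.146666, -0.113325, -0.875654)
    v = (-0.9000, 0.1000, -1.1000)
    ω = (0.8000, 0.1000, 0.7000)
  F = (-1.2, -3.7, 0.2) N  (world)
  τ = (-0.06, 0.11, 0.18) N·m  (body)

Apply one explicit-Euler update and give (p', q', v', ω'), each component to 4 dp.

p' = (-0.6450, 1.7050, 0.5450)
q' = (0.4643, -0.1375, -0.1271, -0.8656)
v' = (-0.9120, 0.0630, -1.0980)
ω' = (0.7772, 0.3610, 0.7680)

precession coupling ω×(Iω) = (0.0084, 0.0056, -0.0104)
angular accel α = (-0.4560, 5.2200, 1.3600)
new body rate ω' = (0.7772, 0.3610, 0.7680)
q⊗(0,ω) = (0.7416231, 0.3650027, -0.5532614, 0.3881626)
q + ½dt·q⊗(0,ω), renormalized = (0.4643, -0.1375, -0.1271, -0.8656)
p' = p + v·dt = (-0.6450, 1.7050, 0.5450)
new velocity v' = (-0.9120, 0.0630, -1.0980)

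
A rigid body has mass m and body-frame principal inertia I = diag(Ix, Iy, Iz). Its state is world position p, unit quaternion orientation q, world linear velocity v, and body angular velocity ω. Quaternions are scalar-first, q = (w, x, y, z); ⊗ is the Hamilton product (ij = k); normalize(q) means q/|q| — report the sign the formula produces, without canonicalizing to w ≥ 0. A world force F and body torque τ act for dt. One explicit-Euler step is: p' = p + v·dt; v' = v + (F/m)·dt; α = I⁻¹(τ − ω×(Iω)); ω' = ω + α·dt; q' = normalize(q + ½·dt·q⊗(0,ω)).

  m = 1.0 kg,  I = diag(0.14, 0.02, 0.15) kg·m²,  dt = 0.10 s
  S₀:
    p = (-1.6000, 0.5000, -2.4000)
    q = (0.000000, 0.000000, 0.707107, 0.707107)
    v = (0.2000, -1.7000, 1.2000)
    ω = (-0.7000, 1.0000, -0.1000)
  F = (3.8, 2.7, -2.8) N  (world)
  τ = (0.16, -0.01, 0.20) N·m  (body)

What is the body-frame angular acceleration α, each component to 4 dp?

α = (1.2357, -0.4650, 0.7733)

precession coupling ω×(Iω) = (-0.0130, -0.0007, 0.0840)
α = I⁻¹(τ − ω×Iω) = (1.2357, -0.4650, 0.7733)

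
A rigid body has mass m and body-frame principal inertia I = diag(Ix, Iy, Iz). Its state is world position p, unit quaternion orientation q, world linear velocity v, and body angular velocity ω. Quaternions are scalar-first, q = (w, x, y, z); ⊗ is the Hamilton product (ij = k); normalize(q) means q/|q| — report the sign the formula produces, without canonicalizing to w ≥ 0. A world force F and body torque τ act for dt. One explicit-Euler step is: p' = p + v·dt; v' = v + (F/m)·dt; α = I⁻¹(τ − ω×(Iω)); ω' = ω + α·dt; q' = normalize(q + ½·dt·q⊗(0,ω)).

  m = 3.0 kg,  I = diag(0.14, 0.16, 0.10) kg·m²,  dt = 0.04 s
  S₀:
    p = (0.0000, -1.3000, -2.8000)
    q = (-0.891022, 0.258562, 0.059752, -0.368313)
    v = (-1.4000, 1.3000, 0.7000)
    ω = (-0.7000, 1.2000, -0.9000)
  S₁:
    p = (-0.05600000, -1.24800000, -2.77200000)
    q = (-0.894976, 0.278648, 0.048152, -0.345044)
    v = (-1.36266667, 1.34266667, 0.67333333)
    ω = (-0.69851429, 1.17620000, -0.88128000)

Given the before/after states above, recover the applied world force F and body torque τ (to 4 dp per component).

F = (2.8000, 3.2000, -2.0000)
τ = (0.0700, -0.0700, 0.0300)

ω₁ − ω₀ = (0.00148571, -0.02380000, 0.01872000)
ω₀×(Iω₀) = (0.0648, 0.0252, -0.0168)
τ = I·(Δω/dt) + ω₀×(Iω₀) = (0.0700, -0.0700, 0.0300)
v₁ − v₀ = (0.03733333, 0.04266667, -0.02666667)
applied force F = (2.8000, 3.2000, -2.0000)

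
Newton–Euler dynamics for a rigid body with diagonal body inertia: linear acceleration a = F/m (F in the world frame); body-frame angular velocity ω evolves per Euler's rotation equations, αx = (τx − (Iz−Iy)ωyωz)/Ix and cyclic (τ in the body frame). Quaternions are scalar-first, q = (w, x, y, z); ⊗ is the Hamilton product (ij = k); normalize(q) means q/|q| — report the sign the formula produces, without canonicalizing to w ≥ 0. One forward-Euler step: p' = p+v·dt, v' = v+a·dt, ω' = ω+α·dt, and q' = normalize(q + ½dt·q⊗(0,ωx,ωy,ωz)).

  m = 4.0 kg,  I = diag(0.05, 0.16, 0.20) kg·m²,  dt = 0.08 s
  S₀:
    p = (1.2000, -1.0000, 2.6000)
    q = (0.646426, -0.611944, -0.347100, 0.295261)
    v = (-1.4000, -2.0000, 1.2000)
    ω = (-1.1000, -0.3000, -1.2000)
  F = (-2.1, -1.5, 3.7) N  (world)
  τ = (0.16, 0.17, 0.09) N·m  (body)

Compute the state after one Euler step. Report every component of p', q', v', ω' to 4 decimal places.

p + v·dt = (1.0880, -1.1600, 2.6960)
v + (F/m)dt = (-1.4420, -2.0300, 1.2740)
gyro term ω×Iω = (0.0144, -0.1980, 0.0363)
angular accel α = (2.9120, 2.3000, 0.2685)
ω' = ω + α·dt = (-0.8670, -0.1160, -1.1785)
Hamilton product q⊗(0,ω) = (-0.4229552, -0.2059703, -1.2530477, -0.9739380)
updated quaternion q' = (0.6281, -0.6188, -0.3964, 0.2557)

p' = (1.0880, -1.1600, 2.6960)
q' = (0.6281, -0.6188, -0.3964, 0.2557)
v' = (-1.4420, -2.0300, 1.2740)
ω' = (-0.8670, -0.1160, -1.1785)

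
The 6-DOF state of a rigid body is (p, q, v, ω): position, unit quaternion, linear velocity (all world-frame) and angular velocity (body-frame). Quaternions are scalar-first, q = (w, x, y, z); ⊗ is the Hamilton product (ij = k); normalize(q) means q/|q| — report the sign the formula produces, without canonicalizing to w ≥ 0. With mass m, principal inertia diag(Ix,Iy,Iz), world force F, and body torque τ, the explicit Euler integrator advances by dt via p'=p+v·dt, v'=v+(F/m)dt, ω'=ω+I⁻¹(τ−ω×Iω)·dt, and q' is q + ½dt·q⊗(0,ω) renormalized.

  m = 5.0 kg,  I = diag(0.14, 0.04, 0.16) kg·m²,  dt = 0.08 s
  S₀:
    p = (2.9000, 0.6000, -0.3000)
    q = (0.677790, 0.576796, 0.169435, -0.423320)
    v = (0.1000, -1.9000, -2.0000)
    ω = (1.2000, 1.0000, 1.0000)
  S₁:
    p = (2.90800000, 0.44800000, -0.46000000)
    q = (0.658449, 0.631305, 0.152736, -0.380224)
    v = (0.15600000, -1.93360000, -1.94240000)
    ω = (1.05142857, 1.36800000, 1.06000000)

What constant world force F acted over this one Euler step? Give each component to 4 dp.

F = (3.5000, -2.1000, 3.6000)

Δv = v₁−v₀ = (0.05600000, -0.03360000, 0.05760000)
applied force F = (3.5000, -2.1000, 3.6000)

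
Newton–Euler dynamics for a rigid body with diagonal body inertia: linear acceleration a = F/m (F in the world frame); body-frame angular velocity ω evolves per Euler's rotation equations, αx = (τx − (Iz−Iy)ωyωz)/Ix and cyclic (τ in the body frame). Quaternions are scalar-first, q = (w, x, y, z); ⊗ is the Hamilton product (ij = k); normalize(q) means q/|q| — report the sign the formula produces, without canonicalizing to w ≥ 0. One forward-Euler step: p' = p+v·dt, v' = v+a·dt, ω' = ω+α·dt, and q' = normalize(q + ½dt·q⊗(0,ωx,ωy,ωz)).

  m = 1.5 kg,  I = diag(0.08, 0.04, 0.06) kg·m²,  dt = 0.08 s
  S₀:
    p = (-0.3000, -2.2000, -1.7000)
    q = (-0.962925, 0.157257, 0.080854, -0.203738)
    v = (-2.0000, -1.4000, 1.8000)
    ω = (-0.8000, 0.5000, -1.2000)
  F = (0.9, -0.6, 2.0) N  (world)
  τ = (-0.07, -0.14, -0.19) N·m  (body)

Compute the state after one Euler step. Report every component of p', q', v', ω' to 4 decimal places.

p' = (-0.4600, -2.3120, -1.5560)
q' = (-0.9675, 0.1879, 0.0755, -0.1515)
v' = (-1.9520, -1.4320, 1.9067)
ω' = (-0.8580, 0.1816, -1.4747)

ω×(Iω) gyroscopic = (-0.0120, 0.0192, 0.0160)
α = I⁻¹(τ − ω×Iω) = (-0.7250, -3.9800, -3.4333)
new body rate ω' = (-0.8580, 0.1816, -1.4747)
q⊗(0,ω) = (-0.1591070, 0.7751842, -0.1297637, 1.2988217)
q + ½dt·q⊗(0,ω), renormalized = (-0.9675, 0.1879, 0.0755, -0.1515)
p + v·dt = (-0.4600, -2.3120, -1.5560)
v + (F/m)dt = (-1.9520, -1.4320, 1.9067)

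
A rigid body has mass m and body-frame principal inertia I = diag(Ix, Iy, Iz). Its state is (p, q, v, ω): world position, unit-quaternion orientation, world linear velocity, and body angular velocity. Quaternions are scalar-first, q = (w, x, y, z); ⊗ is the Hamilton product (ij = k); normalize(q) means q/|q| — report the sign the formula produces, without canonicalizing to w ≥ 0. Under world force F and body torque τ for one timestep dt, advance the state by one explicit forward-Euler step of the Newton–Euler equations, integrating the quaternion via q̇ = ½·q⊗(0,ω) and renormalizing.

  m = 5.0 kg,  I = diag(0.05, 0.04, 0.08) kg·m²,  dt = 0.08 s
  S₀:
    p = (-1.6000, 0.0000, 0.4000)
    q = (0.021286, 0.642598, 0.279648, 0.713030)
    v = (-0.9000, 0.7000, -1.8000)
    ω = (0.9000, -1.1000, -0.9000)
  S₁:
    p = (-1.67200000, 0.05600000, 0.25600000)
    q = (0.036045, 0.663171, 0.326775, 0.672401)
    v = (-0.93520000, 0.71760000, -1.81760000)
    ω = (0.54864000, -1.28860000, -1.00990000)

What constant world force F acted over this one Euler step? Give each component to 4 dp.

Δv = v₁−v₀ = (-0.03520000, 0.01760000, -0.01760000)
m·(v₁−v₀)/dt = (-2.2000, 1.1000, -1.1000)

F = (-2.2000, 1.1000, -1.1000)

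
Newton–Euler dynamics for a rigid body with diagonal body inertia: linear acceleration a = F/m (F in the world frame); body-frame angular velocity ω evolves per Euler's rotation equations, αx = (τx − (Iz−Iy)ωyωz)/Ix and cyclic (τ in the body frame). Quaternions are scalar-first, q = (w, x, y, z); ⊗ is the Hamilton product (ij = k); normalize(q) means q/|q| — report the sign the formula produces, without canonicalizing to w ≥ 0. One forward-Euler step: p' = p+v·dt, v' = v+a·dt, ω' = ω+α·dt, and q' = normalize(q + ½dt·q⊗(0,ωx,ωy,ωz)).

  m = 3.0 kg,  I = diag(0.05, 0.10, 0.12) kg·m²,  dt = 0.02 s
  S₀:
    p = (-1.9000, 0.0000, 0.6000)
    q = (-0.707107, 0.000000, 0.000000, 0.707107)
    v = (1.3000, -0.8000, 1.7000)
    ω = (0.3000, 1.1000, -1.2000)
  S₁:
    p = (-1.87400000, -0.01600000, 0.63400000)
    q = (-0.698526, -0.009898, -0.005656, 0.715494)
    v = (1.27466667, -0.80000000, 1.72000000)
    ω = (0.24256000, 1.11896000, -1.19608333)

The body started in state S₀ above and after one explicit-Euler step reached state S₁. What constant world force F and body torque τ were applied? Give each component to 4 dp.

F = (-3.8000, 0.0000, 3.0000)
τ = (-0.1700, 0.1200, 0.0400)

rate change Δω = (-0.05744000, 0.01896000, 0.00391667)
ω₀×(Iω₀) = (-0.0264, 0.0252, 0.0165)
τ = I·(Δω/dt) + ω₀×(Iω₀) = (-0.1700, 0.1200, 0.0400)
velocity change Δv = (-0.02533333, 0.00000000, 0.02000000)
F = m·Δv/dt = (-3.8000, 0.0000, 3.0000)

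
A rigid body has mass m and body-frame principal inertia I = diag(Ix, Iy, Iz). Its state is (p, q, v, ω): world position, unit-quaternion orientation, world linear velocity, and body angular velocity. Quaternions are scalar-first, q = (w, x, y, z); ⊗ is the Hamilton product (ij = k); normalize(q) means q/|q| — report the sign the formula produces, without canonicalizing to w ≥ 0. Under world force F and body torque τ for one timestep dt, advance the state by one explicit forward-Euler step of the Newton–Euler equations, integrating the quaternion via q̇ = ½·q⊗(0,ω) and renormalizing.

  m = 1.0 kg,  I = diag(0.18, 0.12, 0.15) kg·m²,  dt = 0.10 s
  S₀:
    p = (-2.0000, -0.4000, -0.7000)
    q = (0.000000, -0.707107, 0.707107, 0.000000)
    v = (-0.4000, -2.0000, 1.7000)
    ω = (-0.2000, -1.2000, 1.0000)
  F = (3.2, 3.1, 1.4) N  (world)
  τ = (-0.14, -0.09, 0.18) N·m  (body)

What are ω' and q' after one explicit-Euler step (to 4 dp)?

ω' = (-0.2578, -1.2700, 1.1296)
q' = (0.0352, -0.6697, 0.7402, 0.0493)

gyro term ω×Iω = (-0.0360, -0.0060, -0.0144)
angular accel α = (-0.5778, -0.7000, 1.2960)
ω' = ω + α·dt = (-0.2578, -1.2700, 1.1296)
Hamilton product q⊗(0,ω) = (0.7071070, 0.7071070, 0.7071070, 0.9899498)
q' = normalize(q + ½dt·q⊗(0,ω)) = (0.0352, -0.6697, 0.7402, 0.0493)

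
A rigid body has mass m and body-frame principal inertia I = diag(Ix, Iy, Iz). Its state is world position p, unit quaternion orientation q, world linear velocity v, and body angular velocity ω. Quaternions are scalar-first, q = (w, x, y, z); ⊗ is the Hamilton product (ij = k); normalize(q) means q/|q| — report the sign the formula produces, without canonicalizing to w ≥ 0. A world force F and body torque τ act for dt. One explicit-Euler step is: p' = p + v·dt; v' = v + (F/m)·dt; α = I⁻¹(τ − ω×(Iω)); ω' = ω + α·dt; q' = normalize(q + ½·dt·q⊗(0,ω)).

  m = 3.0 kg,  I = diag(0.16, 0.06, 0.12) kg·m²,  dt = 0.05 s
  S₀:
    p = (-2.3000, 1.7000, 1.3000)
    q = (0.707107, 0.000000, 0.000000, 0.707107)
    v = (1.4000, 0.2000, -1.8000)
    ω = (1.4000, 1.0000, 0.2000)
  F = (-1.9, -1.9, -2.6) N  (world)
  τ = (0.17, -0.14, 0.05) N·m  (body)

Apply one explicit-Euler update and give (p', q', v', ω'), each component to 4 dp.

α = I⁻¹(τ − ω×Iω) = (0.9875, -2.5200, 1.5833)
new body rate ω' = (1.4494, 0.8740, 0.2792)
2q̇ = q⊗(0,ω) = (-0.1414214, 0.2828428, 1.6970568, 0.1414214)
updated quaternion q' = (0.7029, 0.0071, 0.0424, 0.7100)
a = F/m = (-0.6333, -0.6333, -0.8667)
p + v·dt = (-2.2300, 1.7100, 1.2100)
new velocity v' = (1.3683, 0.1683, -1.8433)

p' = (-2.2300, 1.7100, 1.2100)
q' = (0.7029, 0.0071, 0.0424, 0.7100)
v' = (1.3683, 0.1683, -1.8433)
ω' = (1.4494, 0.8740, 0.2792)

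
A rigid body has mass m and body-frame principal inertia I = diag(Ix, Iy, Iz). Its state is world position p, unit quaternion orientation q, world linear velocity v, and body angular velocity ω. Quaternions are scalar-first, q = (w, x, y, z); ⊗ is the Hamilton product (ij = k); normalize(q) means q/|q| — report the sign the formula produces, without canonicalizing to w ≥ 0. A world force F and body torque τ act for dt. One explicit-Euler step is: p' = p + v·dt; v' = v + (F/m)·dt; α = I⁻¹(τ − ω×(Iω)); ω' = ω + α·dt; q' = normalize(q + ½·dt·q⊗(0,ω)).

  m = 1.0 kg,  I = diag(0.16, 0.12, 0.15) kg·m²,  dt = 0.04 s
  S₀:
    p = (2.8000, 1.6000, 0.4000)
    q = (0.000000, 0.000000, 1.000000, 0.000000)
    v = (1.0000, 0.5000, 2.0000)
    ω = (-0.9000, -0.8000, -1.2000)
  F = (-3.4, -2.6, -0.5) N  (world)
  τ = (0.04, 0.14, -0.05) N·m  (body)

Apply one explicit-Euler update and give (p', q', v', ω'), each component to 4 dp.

p' = (2.8400, 1.6200, 0.4800)
q' = (0.0160, -0.0240, 0.9994, 0.0180)
v' = (0.8640, 0.3960, 1.9800)
ω' = (-0.8972, -0.7569, -1.2057)

ω×(Iω) gyroscopic = (0.0288, 0.0108, -0.0288)
α = I⁻¹(τ − ω×Iω) = (0.0700, 1.0767, -0.1413)
ω + α·dt = (-0.8972, -0.7569, -1.2057)
2q̇ = q⊗(0,ω) = (0.8000000, -1.2000000, 0.0000000, 0.9000000)
q' = normalize(q + ½dt·q⊗(0,ω)) = (0.0160, -0.0240, 0.9994, 0.0180)
p' = p + v·dt = (2.8400, 1.6200, 0.4800)
v + (F/m)dt = (0.8640, 0.3960, 1.9800)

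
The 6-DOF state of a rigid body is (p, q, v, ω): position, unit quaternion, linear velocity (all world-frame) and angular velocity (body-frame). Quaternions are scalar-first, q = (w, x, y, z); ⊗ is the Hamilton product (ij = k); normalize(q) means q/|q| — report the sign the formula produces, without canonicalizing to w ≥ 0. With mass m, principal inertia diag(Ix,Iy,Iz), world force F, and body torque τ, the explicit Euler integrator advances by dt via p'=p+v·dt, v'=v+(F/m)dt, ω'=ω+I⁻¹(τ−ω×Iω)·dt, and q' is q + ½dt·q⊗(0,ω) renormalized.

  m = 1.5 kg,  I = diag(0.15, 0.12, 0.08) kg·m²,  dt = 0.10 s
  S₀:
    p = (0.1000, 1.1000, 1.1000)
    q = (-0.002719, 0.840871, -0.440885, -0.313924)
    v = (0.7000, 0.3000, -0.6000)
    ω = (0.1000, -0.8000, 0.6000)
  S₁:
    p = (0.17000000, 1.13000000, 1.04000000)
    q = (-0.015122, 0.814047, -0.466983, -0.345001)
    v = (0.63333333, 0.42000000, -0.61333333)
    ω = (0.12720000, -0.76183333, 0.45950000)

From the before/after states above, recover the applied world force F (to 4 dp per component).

velocity change Δv = (-0.06666667, 0.12000000, -0.01333333)
F = m·Δv/dt = (-1.0000, 1.8000, -0.2000)

F = (-1.0000, 1.8000, -0.2000)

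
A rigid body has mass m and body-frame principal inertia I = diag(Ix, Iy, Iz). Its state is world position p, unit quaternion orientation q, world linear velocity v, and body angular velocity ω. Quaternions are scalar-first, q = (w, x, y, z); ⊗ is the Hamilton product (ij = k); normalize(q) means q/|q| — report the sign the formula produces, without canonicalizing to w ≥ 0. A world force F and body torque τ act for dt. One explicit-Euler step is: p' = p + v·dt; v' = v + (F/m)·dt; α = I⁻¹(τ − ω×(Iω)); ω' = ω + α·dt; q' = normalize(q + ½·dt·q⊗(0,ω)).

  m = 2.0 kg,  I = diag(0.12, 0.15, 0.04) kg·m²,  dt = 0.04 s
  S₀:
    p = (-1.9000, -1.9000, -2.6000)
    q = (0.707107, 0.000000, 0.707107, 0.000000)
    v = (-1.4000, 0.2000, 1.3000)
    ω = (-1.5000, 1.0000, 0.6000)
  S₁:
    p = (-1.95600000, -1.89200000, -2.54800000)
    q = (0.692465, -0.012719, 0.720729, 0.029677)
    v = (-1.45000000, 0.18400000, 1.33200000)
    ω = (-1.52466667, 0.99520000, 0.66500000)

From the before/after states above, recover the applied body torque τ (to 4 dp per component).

Δω = ω₁−ω₀ = (-0.02466667, -0.00480000, 0.06500000)
precession coupling = (-0.0660, -0.0720, -0.0450)
τ = I·(Δω/dt) + ω₀×(Iω₀) = (-0.1400, -0.0900, 0.0200)

τ = (-0.1400, -0.0900, 0.0200)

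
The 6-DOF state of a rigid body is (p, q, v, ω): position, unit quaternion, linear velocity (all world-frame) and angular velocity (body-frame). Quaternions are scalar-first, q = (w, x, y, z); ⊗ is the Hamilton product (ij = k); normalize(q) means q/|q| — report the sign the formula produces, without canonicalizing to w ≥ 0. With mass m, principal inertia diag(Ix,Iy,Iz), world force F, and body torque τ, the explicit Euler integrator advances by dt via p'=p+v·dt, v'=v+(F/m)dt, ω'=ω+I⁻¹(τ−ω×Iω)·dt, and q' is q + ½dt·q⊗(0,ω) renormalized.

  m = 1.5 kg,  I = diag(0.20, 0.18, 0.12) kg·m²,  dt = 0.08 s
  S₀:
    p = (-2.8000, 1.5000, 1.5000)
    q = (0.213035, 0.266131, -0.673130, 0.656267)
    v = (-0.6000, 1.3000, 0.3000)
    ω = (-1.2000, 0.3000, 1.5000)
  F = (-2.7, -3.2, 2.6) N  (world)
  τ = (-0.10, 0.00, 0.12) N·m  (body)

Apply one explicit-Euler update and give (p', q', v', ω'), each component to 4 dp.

linear accel F/m = (-1.8000, -2.1333, 1.7333)
new position p' = (-2.8480, 1.6040, 1.5240)
v' = v + a·dt = (-0.7440, 1.1293, 0.4387)
angular accel α = (-0.3650, 0.8000, 0.9400)
ω + α·dt = (-1.2292, 0.3640, 1.5752)
Hamilton product q⊗(0,ω) = (-0.4631043, -1.4622171, -1.1228064, -0.4083642)
q' = normalize(q + ½dt·q⊗(0,ω)) = (0.1939, 0.2070, -0.7159, 0.6380)

p' = (-2.8480, 1.6040, 1.5240)
q' = (0.1939, 0.2070, -0.7159, 0.6380)
v' = (-0.7440, 1.1293, 0.4387)
ω' = (-1.2292, 0.3640, 1.5752)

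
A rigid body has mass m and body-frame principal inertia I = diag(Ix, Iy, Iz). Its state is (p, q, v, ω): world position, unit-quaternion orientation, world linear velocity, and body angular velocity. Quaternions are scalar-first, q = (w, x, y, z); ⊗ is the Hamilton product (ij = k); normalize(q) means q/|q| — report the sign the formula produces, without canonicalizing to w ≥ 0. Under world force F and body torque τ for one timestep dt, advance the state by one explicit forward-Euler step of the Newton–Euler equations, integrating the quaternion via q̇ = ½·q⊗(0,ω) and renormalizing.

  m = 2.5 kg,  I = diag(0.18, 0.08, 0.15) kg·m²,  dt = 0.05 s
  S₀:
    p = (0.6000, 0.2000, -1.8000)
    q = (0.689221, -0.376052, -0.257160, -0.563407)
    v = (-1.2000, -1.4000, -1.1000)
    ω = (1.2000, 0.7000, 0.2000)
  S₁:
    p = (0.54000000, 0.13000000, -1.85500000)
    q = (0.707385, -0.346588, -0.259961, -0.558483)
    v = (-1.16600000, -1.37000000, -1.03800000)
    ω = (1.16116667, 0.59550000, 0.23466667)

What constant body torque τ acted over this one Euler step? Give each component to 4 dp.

ω₁ − ω₀ = (-0.03883333, -0.10450000, 0.03466667)
precession coupling = (0.0098, 0.0072, -0.0840)
applied torque τ = (-0.1300, -0.1600, 0.0200)

τ = (-0.1300, -0.1600, 0.0200)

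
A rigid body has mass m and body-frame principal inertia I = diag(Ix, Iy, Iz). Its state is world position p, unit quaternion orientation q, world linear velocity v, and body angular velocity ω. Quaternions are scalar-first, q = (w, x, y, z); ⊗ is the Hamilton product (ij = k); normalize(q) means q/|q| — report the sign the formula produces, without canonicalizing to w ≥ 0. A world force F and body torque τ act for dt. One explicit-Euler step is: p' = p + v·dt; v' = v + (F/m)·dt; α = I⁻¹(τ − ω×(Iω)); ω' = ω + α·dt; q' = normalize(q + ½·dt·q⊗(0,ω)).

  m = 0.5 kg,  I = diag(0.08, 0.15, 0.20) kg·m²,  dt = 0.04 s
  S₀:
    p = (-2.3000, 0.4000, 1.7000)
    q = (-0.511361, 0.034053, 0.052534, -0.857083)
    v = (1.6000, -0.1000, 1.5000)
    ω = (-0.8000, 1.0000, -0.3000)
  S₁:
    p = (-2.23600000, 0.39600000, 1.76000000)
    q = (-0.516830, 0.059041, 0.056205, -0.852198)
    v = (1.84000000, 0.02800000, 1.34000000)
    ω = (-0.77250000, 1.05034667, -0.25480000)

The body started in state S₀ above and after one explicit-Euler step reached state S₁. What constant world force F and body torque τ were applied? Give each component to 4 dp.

Δω = ω₁−ω₀ = (0.02750000, 0.05034667, 0.04520000)
precession coupling = (-0.0150, -0.0288, -0.0560)
I·α + gyro = (0.0400, 0.1600, 0.1700)
v₁ − v₀ = (0.24000000, 0.12800000, -0.16000000)
applied force F = (3.0000, 1.6000, -2.0000)

F = (3.0000, 1.6000, -2.0000)
τ = (0.0400, 0.1600, 0.1700)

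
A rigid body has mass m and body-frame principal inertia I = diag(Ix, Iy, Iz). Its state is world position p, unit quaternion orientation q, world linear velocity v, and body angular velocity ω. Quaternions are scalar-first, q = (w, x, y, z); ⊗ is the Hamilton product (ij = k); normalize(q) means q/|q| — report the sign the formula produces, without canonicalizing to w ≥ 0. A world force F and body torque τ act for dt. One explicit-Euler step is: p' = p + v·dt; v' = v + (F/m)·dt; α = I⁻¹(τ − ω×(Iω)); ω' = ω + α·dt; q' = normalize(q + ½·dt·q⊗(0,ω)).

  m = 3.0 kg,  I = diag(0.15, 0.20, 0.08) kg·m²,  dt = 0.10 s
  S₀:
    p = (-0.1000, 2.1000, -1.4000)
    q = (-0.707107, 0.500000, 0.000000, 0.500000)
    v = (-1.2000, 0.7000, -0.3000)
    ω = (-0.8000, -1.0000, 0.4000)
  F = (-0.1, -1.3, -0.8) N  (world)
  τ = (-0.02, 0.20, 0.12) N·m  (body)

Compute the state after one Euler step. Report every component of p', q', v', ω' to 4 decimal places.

p' = (-0.2200, 2.1700, -1.4300)
q' = (-0.6955, 0.5520, 0.0053, 0.4598)
v' = (-1.2033, 0.6567, -0.3267)
ω' = (-0.8453, -0.8888, 0.5000)

gyro term ω×Iω = (0.0480, -0.0224, 0.0400)
α = I⁻¹(τ − ω×Iω) = (-0.4533, 1.1120, 1.0000)
ω + α·dt = (-0.8453, -0.8888, 0.5000)
Hamilton product q⊗(0,ω) = (0.2000000, 1.0656856, 0.1071070, -0.7828428)
q + ½dt·q⊗(0,ω), renormalized = (-0.6955, 0.5520, 0.0053, 0.4598)
linear accel F/m = (-0.0333, -0.4333, -0.2667)
p + v·dt = (-0.2200, 2.1700, -1.4300)
v' = v + a·dt = (-1.2033, 0.6567, -0.3267)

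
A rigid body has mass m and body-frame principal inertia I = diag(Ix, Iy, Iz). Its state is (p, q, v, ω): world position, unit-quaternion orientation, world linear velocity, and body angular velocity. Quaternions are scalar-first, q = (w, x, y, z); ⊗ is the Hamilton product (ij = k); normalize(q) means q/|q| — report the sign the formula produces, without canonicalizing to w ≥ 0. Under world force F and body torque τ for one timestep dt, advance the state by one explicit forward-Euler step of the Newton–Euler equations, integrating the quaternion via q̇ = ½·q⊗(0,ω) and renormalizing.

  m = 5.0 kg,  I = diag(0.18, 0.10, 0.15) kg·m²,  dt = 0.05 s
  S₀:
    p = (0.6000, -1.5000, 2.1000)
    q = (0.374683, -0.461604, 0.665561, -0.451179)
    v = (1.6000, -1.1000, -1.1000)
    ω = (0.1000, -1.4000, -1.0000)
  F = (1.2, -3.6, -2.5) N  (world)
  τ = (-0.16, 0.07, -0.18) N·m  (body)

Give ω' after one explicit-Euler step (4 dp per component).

angular accel α = (-1.2778, 0.7300, -1.2747)
new body rate ω' = (0.0361, -1.3635, -1.0637)

ω' = (0.0361, -1.3635, -1.0637)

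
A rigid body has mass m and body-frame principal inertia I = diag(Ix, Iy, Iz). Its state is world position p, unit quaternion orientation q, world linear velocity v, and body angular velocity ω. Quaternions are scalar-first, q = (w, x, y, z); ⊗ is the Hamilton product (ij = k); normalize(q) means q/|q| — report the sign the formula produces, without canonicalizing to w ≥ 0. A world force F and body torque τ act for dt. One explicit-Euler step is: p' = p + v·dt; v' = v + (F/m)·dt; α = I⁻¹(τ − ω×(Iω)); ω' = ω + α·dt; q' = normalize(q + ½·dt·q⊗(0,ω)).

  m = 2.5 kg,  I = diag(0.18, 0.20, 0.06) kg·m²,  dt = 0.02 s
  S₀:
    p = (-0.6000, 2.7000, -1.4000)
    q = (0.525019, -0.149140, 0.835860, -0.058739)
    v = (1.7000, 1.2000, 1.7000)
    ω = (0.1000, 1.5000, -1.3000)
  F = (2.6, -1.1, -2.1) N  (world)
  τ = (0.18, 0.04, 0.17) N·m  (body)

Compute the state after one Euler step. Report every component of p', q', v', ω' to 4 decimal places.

new position p' = (-0.5660, 2.7240, -1.3660)
new velocity v' = (1.7208, 1.1912, 1.6832)
gyro term ω×Iω = (0.2730, -0.0156, 0.0030)
angular accel α = (-0.5167, 0.2780, 2.7833)
ω' = ω + α·dt = (0.0897, 1.5056, -1.2443)
2q̇ = q⊗(0,ω) = (-1.3152367, -0.9460076, 0.5877726, -0.9898207)
updated quaternion q' = (0.5118, -0.1586, 0.8416, -0.0686)

p' = (-0.5660, 2.7240, -1.3660)
q' = (0.5118, -0.1586, 0.8416, -0.0686)
v' = (1.7208, 1.1912, 1.6832)
ω' = (0.0897, 1.5056, -1.2443)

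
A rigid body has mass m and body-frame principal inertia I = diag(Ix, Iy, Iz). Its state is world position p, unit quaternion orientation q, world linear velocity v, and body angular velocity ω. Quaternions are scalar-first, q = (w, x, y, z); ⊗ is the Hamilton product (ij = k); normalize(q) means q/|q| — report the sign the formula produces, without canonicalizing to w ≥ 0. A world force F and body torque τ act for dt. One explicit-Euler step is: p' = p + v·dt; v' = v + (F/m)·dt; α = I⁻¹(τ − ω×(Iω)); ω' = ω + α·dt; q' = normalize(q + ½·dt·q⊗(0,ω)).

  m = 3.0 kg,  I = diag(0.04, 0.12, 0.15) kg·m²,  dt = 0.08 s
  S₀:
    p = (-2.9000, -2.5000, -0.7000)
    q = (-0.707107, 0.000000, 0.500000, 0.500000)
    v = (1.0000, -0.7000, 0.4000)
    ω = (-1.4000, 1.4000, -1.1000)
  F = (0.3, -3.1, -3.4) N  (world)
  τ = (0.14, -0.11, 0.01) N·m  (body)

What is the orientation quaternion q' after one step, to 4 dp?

q' = (-0.7102, -0.0104, 0.4306, 0.5568)

2q̇ = q⊗(0,ω) = (-0.1500000, -0.2600502, -1.6899498, 1.4778177)
q + ½dt·q⊗(0,ω), renormalized = (-0.7102, -0.0104, 0.4306, 0.5568)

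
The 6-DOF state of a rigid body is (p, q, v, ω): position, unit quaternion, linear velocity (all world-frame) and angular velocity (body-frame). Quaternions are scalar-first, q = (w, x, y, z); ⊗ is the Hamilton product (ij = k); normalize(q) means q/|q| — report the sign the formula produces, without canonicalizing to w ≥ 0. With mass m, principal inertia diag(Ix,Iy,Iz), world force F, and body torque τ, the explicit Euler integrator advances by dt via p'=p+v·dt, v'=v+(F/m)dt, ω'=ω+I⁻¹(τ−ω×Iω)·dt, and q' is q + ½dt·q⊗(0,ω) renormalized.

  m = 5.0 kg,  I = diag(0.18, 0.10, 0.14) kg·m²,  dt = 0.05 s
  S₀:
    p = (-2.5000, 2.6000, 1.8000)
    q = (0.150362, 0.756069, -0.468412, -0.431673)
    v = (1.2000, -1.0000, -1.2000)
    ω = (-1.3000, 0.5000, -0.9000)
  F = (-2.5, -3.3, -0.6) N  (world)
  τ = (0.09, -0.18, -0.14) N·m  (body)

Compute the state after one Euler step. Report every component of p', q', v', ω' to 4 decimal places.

p' = (-2.4400, 2.5500, 1.7400)
q' = (0.1709, 0.7665, -0.4351, -0.4405)
v' = (1.1750, -1.0330, -1.2060)
ω' = (-1.2700, 0.3866, -0.9686)

(τ − ω×Iω)/I = (0.6000, -2.2680, -1.3714)
ω + α·dt = (-1.2700, 0.3866, -0.9686)
q⊗(0,ω) = (0.8285900, 0.4419367, 1.3168180, -0.3662269)
q' = normalize(q + ½dt·q⊗(0,ω)) = (0.1709, 0.7665, -0.4351, -0.4405)
a = F/m = (-0.5000, -0.6600, -0.1200)
p + v·dt = (-2.4400, 2.5500, 1.7400)
v' = v + a·dt = (1.1750, -1.0330, -1.2060)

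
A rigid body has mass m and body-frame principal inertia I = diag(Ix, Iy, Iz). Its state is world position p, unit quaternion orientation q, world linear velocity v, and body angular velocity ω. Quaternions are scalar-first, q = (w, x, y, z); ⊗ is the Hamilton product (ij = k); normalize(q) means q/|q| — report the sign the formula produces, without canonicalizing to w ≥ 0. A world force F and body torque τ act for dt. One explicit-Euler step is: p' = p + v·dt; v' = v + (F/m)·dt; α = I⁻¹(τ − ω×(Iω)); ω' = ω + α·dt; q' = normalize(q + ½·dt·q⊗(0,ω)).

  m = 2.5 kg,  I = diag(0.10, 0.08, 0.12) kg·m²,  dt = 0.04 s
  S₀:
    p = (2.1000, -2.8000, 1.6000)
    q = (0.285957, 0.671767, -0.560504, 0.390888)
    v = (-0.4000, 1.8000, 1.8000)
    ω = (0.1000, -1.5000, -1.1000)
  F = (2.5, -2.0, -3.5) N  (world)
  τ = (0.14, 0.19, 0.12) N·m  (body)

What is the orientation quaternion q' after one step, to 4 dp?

q⊗(0,ω) = (-0.4779559, 1.2314821, 0.3490970, -1.2661528)
q' = normalize(q + ½dt·q⊗(0,ω)) = (0.2762, 0.6959, -0.5531, 0.3653)

q' = (0.2762, 0.6959, -0.5531, 0.3653)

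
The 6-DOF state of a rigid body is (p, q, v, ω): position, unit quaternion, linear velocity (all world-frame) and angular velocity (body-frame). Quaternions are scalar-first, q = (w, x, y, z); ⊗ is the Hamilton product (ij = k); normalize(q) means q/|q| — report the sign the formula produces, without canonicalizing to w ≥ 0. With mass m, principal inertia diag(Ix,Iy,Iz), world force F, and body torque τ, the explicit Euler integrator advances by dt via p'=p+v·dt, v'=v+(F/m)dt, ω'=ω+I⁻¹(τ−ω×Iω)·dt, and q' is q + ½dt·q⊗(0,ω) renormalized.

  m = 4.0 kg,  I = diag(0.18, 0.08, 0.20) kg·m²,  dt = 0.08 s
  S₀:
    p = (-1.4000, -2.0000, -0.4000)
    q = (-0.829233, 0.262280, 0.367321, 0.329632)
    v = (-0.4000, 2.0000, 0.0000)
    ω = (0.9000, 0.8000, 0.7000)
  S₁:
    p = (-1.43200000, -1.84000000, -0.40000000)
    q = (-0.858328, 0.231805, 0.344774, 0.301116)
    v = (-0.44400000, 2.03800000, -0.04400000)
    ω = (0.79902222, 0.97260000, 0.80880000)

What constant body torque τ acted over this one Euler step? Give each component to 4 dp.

τ = (-0.1600, 0.1600, 0.2000)

Δω = ω₁−ω₀ = (-0.10097778, 0.17260000, 0.10880000)
I·α + gyro = (-0.1600, 0.1600, 0.2000)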